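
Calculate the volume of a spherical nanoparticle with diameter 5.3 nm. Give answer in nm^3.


Radius r = 5.3/2 = 2.65 nm
Volume V = (4/3) * pi * r^3
V = (4/3) * pi * (2.65)^3
V = 77.95 nm^3

77.95


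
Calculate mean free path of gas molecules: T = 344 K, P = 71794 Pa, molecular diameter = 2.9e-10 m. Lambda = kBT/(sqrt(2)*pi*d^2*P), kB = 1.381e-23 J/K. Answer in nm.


Mean free path: lambda = kB*T / (sqrt(2) * pi * d^2 * P)
lambda = 1.381e-23 * 344 / (sqrt(2) * pi * (2.9e-10)^2 * 71794)
lambda = 1.77094e-07 m
lambda = 177.09 nm

177.09


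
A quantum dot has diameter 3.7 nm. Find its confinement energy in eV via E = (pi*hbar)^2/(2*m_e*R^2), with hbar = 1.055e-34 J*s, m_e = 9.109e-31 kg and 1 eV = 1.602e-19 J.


Radius R = 3.7/2 = 1.85 nm = 1.85e-09 m
E = (pi * 1.055e-34)^2 / (2 * 9.109e-31 * (1.85e-09)^2)
E(J) = 1.76182e-20
E = E(J) / 1.602e-19 = 0.11 eV

0.11


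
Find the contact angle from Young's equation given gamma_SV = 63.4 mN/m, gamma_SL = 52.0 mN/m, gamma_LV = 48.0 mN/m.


cos(theta) = (gamma_SV - gamma_SL) / gamma_LV
cos(theta) = (63.4 - 52.0) / 48.0
cos(theta) = 0.2375
theta = arccos(0.2375) = 76.26 degrees

76.26


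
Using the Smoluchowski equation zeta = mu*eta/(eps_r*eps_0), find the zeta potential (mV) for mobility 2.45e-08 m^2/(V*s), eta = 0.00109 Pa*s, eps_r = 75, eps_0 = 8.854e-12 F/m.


Smoluchowski equation: zeta = mu * eta / (eps_r * eps_0)
zeta = 2.45e-08 * 0.00109 / (75 * 8.854e-12)
zeta = 0.040215 V = 40.22 mV

40.22


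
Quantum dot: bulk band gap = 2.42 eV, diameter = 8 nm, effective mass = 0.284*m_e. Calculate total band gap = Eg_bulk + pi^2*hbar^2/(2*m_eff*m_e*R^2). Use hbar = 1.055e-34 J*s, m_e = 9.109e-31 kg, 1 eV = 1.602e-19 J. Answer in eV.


Radius R = 8/2 nm = 4e-09 m
Confinement energy dE = pi^2 * hbar^2 / (2 * m_eff * m_e * R^2)
dE = pi^2 * (1.055e-34)^2 / (2 * 0.284 * 9.109e-31 * (4e-09)^2) J, divided by 1.602e-19 J/eV
dE = 0.0828 eV
Total band gap = E_g(bulk) + dE = 2.42 + 0.0828 = 2.5028 eV

2.5028


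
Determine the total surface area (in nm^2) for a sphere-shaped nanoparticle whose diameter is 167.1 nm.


Radius r = 167.1/2 = 83.55 nm
Surface area SA = 4 * pi * r^2
SA = 4 * pi * (83.55)^2
SA = 87720.84 nm^2

87720.84


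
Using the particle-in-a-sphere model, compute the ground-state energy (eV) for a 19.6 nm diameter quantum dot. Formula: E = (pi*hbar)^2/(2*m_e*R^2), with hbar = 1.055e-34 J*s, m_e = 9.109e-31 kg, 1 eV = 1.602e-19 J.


Radius R = 19.6/2 = 9.8 nm = 9.8e-09 m
E = (pi * 1.055e-34)^2 / (2 * 9.109e-31 * (9.8e-09)^2)
E(J) = 6.27844e-22
E = E(J) / 1.602e-19 = 0.0039 eV

0.0039


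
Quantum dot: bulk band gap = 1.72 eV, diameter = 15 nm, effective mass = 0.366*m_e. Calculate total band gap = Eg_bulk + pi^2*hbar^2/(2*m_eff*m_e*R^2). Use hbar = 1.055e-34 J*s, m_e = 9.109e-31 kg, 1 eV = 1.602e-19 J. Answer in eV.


Radius R = 15/2 nm = 7.5e-09 m
Confinement energy dE = pi^2 * hbar^2 / (2 * m_eff * m_e * R^2)
dE = pi^2 * (1.055e-34)^2 / (2 * 0.366 * 9.109e-31 * (7.5e-09)^2) J, divided by 1.602e-19 J/eV
dE = 0.0183 eV
Total band gap = E_g(bulk) + dE = 1.72 + 0.0183 = 1.7383 eV

1.7383


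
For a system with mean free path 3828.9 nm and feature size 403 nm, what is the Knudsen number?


Knudsen number Kn = lambda / L
Kn = 3828.9 / 403
Kn = 9.501

9.501


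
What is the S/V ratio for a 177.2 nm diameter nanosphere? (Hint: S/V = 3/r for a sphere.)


Radius r = 177.2/2 = 88.6 nm
S/V = 3 / r = 3 / 88.6
S/V = 0.0339 nm^-1

0.0339


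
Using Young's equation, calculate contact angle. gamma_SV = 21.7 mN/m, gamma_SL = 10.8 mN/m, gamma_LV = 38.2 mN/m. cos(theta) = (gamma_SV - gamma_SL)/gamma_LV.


cos(theta) = (gamma_SV - gamma_SL) / gamma_LV
cos(theta) = (21.7 - 10.8) / 38.2
cos(theta) = 0.28534
theta = arccos(0.28534) = 73.42 degrees

73.42


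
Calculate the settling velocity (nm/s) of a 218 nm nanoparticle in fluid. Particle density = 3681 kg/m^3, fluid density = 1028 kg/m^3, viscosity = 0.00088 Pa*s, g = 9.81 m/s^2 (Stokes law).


Radius R = 218/2 nm = 1.09e-07 m
Density difference = 3681 - 1028 = 2653 kg/m^3
v = 2 * R^2 * (rho_p - rho_f) * g / (9 * eta)
v = 2 * (1.09e-07)^2 * 2653 * 9.81 / (9 * 0.00088)
v = 7.80844e-08 m/s = 78.0844 nm/s

78.0844


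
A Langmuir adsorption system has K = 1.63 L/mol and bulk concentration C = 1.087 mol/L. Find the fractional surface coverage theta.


Langmuir isotherm: theta = K*C / (1 + K*C)
K*C = 1.63 * 1.087 = 1.77181
theta = 1.77181 / (1 + 1.77181) = 1.77181 / 2.77181
theta = 0.6392

0.6392


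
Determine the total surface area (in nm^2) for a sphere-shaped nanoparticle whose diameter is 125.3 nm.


Radius r = 125.3/2 = 62.65 nm
Surface area SA = 4 * pi * r^2
SA = 4 * pi * (62.65)^2
SA = 49323.29 nm^2

49323.29


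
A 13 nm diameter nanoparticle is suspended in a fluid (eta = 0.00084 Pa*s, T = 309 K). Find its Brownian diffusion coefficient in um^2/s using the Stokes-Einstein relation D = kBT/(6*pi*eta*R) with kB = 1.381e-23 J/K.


Radius R = 13/2 = 6.5 nm = 6.5e-09 m
D = kB*T / (6*pi*eta*R)
D = 1.381e-23 * 309 / (6 * pi * 0.00084 * 6.5e-09)
D = 4.14628e-11 m^2/s = 41.463 um^2/s

41.463


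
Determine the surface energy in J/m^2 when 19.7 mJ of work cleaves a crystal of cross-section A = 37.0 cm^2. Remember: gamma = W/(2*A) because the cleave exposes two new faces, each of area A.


Convert: A = 37.0 cm^2 = 0.0037 m^2, W = 19.7 mJ = 0.0197 J
Cleaving exposes two faces of area A, so total new surface = 2*A and gamma = W / (2*A)
gamma = 0.0197 / (2 * 0.0037)
gamma = 2.662 J/m^2

2.662


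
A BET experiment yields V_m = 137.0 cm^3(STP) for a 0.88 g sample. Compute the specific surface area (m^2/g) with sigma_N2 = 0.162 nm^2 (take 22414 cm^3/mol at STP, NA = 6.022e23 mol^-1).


Number of moles in monolayer = V_m / 22414 = 137.0 / 22414 = 0.00611225
Number of molecules = moles * NA = 0.00611225 * 6.022e23
SA = molecules * sigma / mass
SA = (137.0 / 22414) * 6.022e23 * 0.162e-18 / 0.88
SA = 677.6 m^2/g

677.6


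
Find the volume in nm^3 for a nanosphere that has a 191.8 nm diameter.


Radius r = 191.8/2 = 95.9 nm
Volume V = (4/3) * pi * r^3
V = (4/3) * pi * (95.9)^3
V = 3694404.38 nm^3

3694404.38


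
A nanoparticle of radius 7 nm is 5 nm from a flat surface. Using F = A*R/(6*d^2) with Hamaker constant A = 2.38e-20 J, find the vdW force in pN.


Convert to SI: R = 7 nm = 7e-09 m, d = 5 nm = 5e-09 m
F = A * R / (6 * d^2)
F = 2.38e-20 * 7e-09 / (6 * (5e-09)^2)
F = 1.11067e-12 N = 1.111 pN

1.111


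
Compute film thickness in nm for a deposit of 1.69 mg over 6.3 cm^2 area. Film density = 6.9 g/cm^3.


Convert: m = 1.69 mg = 1.6900e-06 kg, A = 6.3 cm^2 = 6.3000e-04 m^2, rho = 6.9 g/cm^3 = 6900 kg/m^3
t = m / (A * rho)
t = 1.6900e-06 / (6.3000e-04 * 6900)
t = 3.8877e-07 m = 388.8 nm

388.8


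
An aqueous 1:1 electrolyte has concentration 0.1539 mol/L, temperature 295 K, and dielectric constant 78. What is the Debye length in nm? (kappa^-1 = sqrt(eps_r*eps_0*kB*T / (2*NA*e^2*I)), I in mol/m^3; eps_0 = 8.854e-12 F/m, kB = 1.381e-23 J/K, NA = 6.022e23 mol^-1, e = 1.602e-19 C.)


Ionic strength I = 0.1539 * 1^2 * 1000 = 153.9 mol/m^3
kappa^-1 = sqrt(78 * 8.854e-12 * 1.381e-23 * 295 / (2 * 6.022e23 * (1.602e-19)^2 * 153.9))
kappa^-1 = 0.769 nm

0.769


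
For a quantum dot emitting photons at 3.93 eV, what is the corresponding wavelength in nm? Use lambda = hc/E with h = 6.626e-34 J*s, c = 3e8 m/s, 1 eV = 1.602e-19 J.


Convert energy: E = 3.93 eV = 3.93 * 1.602e-19 = 6.29586e-19 J
lambda = h*c / E = 6.626e-34 * 3e8 / 6.29586e-19
lambda = 3.15731e-07 m = 315.7 nm

315.7


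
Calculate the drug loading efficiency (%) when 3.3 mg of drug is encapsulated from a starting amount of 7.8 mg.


Drug loading efficiency = (drug loaded / drug initial) * 100
DLE = 3.3 / 7.8 * 100
DLE = 0.4231 * 100
DLE = 42.31%

42.31


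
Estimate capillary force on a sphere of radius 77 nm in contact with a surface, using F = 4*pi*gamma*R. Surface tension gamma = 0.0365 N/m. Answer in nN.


Convert radius: R = 77 nm = 7.7e-08 m
F = 4 * pi * gamma * R
F = 4 * pi * 0.0365 * 7.7e-08
F = 3.53178e-08 N = 35.3178 nN

35.3178


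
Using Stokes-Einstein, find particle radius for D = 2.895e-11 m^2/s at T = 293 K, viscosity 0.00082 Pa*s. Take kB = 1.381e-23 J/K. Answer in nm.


Stokes-Einstein: R = kB*T / (6*pi*eta*D)
R = 1.381e-23 * 293 / (6 * pi * 0.00082 * 2.895e-11)
R = 9.04269e-09 m = 9.04 nm

9.04


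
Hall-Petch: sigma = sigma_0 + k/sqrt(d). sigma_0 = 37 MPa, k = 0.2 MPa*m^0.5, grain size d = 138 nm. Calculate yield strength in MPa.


d = 138 nm = 1.38e-07 m
sqrt(d) = 0.0003714835
Hall-Petch contribution = k / sqrt(d) = 0.2 / 0.0003714835 = 538.4 MPa
sigma = sigma_0 + k/sqrt(d) = 37 + 538.4 = 575.4 MPa

575.4


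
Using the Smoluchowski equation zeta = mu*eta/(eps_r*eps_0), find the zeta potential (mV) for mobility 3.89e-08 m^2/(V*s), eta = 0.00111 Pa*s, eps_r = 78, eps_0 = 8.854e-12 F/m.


Smoluchowski equation: zeta = mu * eta / (eps_r * eps_0)
zeta = 3.89e-08 * 0.00111 / (78 * 8.854e-12)
zeta = 0.062523 V = 62.52 mV

62.52


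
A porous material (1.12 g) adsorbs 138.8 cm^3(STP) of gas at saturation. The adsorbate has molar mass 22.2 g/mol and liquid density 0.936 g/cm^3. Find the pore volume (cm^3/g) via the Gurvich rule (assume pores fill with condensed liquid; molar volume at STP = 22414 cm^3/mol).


Moles adsorbed n = V_ads / 22414 = 138.8 / 22414 = 6.192558e-03 mol
Liquid volume V_liq = n * M / rho_liq = 6.192558e-03 * 22.2 / 0.936 = 0.14687 cm^3
Specific pore volume V_pore = V_liq / m_sample = 0.14687 / 1.12
V_pore = 0.1311 cm^3/g

0.1311


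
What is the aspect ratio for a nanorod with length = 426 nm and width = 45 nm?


Aspect ratio AR = length / diameter
AR = 426 / 45
AR = 9.47

9.47


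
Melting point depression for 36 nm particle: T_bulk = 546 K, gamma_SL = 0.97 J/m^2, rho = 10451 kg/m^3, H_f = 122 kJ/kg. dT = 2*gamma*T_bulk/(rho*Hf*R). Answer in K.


Radius R = 36/2 = 18 nm = 1.8e-08 m
Convert H_f = 122 kJ/kg = 122000 J/kg
dT = 2 * gamma_SL * T_bulk / (rho * H_f * R)
dT = 2 * 0.97 * 546 / (10451 * 122000 * 1.8e-08)
dT = 46.2 K

46.2


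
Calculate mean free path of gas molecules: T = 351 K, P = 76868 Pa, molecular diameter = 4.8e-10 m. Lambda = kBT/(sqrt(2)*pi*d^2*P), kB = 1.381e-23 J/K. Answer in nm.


Mean free path: lambda = kB*T / (sqrt(2) * pi * d^2 * P)
lambda = 1.381e-23 * 351 / (sqrt(2) * pi * (4.8e-10)^2 * 76868)
lambda = 6.16039e-08 m
lambda = 61.6 nm

61.6


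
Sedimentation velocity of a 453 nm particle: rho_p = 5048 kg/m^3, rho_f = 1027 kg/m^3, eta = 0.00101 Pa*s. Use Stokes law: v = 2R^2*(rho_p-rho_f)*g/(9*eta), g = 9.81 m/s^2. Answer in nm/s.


Radius R = 453/2 nm = 2.265e-07 m
Density difference = 5048 - 1027 = 4021 kg/m^3
v = 2 * R^2 * (rho_p - rho_f) * g / (9 * eta)
v = 2 * (2.265e-07)^2 * 4021 * 9.81 / (9 * 0.00101)
v = 4.45252e-07 m/s = 445.2517 nm/s

445.2517


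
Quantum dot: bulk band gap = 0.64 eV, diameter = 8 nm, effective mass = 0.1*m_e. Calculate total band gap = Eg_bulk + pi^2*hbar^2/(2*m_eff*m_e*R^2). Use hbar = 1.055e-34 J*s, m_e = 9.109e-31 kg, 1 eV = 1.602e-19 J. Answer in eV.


Radius R = 8/2 nm = 4e-09 m
Confinement energy dE = pi^2 * hbar^2 / (2 * m_eff * m_e * R^2)
dE = pi^2 * (1.055e-34)^2 / (2 * 0.1 * 9.109e-31 * (4e-09)^2) J, divided by 1.602e-19 J/eV
dE = 0.2352 eV
Total band gap = E_g(bulk) + dE = 0.64 + 0.2352 = 0.8752 eV

0.8752


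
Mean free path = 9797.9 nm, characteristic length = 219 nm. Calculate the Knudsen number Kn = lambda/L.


Knudsen number Kn = lambda / L
Kn = 9797.9 / 219
Kn = 44.7393

44.7393


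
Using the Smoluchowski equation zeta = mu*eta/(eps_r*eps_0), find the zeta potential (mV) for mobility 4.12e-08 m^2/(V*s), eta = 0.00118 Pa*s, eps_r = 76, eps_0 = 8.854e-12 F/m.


Smoluchowski equation: zeta = mu * eta / (eps_r * eps_0)
zeta = 4.12e-08 * 0.00118 / (76 * 8.854e-12)
zeta = 0.072248 V = 72.25 mV

72.25


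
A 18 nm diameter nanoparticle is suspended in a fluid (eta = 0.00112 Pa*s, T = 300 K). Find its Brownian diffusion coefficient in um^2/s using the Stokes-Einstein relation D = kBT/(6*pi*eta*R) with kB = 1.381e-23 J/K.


Radius R = 18/2 = 9 nm = 9e-09 m
D = kB*T / (6*pi*eta*R)
D = 1.381e-23 * 300 / (6 * pi * 0.00112 * 9e-09)
D = 2.18049e-11 m^2/s = 21.805 um^2/s

21.805


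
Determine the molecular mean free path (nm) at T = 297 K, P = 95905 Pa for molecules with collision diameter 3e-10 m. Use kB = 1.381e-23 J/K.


Mean free path: lambda = kB*T / (sqrt(2) * pi * d^2 * P)
lambda = 1.381e-23 * 297 / (sqrt(2) * pi * (3e-10)^2 * 95905)
lambda = 1.06955e-07 m
lambda = 106.96 nm

106.96


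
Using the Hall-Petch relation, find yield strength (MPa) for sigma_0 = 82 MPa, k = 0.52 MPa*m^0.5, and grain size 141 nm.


d = 141 nm = 1.41e-07 m
sqrt(d) = 0.0003754997
Hall-Petch contribution = k / sqrt(d) = 0.52 / 0.0003754997 = 1384.8 MPa
sigma = sigma_0 + k/sqrt(d) = 82 + 1384.8 = 1466.8 MPa

1466.8


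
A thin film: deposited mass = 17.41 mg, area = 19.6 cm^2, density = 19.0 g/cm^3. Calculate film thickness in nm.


Convert: m = 17.41 mg = 1.7410e-05 kg, A = 19.6 cm^2 = 1.9600e-03 m^2, rho = 19.0 g/cm^3 = 19000 kg/m^3
t = m / (A * rho)
t = 1.7410e-05 / (1.9600e-03 * 19000)
t = 4.6751e-07 m = 467.5 nm

467.5


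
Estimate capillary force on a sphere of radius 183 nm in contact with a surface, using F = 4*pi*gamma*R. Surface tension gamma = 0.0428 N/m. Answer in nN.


Convert radius: R = 183 nm = 1.83e-07 m
F = 4 * pi * gamma * R
F = 4 * pi * 0.0428 * 1.83e-07
F = 9.84248e-08 N = 98.4248 nN

98.4248


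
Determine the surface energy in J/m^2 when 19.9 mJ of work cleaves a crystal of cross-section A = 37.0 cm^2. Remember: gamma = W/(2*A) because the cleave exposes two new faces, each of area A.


Convert: A = 37.0 cm^2 = 0.0037 m^2, W = 19.9 mJ = 0.0199 J
Cleaving exposes two faces of area A, so total new surface = 2*A and gamma = W / (2*A)
gamma = 0.0199 / (2 * 0.0037)
gamma = 2.689 J/m^2

2.689


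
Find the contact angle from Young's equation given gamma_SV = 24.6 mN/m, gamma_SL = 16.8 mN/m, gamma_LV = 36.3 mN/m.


cos(theta) = (gamma_SV - gamma_SL) / gamma_LV
cos(theta) = (24.6 - 16.8) / 36.3
cos(theta) = 0.214876
theta = arccos(0.214876) = 77.59 degrees

77.59


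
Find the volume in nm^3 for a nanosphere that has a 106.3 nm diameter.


Radius r = 106.3/2 = 53.15 nm
Volume V = (4/3) * pi * r^3
V = (4/3) * pi * (53.15)^3
V = 628924.36 nm^3

628924.36


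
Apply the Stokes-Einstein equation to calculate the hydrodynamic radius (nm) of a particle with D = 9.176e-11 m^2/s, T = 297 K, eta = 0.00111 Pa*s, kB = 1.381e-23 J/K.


Stokes-Einstein: R = kB*T / (6*pi*eta*D)
R = 1.381e-23 * 297 / (6 * pi * 0.00111 * 9.176e-11)
R = 2.13635e-09 m = 2.14 nm

2.14


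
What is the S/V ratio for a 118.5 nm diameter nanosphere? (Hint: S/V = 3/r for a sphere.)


Radius r = 118.5/2 = 59.25 nm
S/V = 3 / r = 3 / 59.25
S/V = 0.0506 nm^-1

0.0506


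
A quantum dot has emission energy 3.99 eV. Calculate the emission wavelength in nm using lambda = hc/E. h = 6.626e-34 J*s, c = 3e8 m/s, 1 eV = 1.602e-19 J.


Convert energy: E = 3.99 eV = 3.99 * 1.602e-19 = 6.39198e-19 J
lambda = h*c / E = 6.626e-34 * 3e8 / 6.39198e-19
lambda = 3.10983e-07 m = 311.0 nm

311.0


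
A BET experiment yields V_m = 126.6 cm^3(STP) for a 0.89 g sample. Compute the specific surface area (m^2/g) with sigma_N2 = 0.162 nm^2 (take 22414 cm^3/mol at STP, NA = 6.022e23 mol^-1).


Number of moles in monolayer = V_m / 22414 = 126.6 / 22414 = 0.00564826
Number of molecules = moles * NA = 0.00564826 * 6.022e23
SA = molecules * sigma / mass
SA = (126.6 / 22414) * 6.022e23 * 0.162e-18 / 0.89
SA = 619.1 m^2/g

619.1


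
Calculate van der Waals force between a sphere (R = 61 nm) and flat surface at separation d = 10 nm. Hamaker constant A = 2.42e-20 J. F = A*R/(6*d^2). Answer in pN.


Convert to SI: R = 61 nm = 6.1e-08 m, d = 10 nm = 1e-08 m
F = A * R / (6 * d^2)
F = 2.42e-20 * 6.1e-08 / (6 * (1e-08)^2)
F = 2.46033e-12 N = 2.46 pN

2.46


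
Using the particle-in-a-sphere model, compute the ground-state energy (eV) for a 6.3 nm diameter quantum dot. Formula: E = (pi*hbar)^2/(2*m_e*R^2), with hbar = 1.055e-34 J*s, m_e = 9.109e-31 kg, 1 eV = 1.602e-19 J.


Radius R = 6.3/2 = 3.15 nm = 3.15e-09 m
E = (pi * 1.055e-34)^2 / (2 * 9.109e-31 * (3.15e-09)^2)
E(J) = 6.07691e-21
E = E(J) / 1.602e-19 = 0.0379 eV

0.0379


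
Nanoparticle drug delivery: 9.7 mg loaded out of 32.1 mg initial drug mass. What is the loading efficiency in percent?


Drug loading efficiency = (drug loaded / drug initial) * 100
DLE = 9.7 / 32.1 * 100
DLE = 0.3022 * 100
DLE = 30.22%

30.22


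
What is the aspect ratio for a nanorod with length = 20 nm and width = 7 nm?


Aspect ratio AR = length / diameter
AR = 20 / 7
AR = 2.86

2.86


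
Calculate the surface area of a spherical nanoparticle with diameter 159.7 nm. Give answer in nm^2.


Radius r = 159.7/2 = 79.85 nm
Surface area SA = 4 * pi * r^2
SA = 4 * pi * (79.85)^2
SA = 80123.46 nm^2

80123.46


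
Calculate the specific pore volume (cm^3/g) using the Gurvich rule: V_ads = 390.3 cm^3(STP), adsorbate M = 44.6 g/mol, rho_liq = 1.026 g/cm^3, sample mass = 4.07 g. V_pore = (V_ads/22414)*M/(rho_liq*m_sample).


Moles adsorbed n = V_ads / 22414 = 390.3 / 22414 = 1.741322e-02 mol
Liquid volume V_liq = n * M / rho_liq = 1.741322e-02 * 44.6 / 1.026 = 0.75695 cm^3
Specific pore volume V_pore = V_liq / m_sample = 0.75695 / 4.07
V_pore = 0.186 cm^3/g

0.186


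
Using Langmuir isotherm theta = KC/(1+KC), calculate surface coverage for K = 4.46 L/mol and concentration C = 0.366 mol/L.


Langmuir isotherm: theta = K*C / (1 + K*C)
K*C = 4.46 * 0.366 = 1.63236
theta = 1.63236 / (1 + 1.63236) = 1.63236 / 2.63236
theta = 0.6201

0.6201


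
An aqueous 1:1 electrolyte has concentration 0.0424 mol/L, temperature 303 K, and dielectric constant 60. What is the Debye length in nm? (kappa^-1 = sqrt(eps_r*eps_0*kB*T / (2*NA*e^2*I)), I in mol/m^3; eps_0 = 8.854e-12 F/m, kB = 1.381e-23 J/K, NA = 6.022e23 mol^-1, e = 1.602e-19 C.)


Ionic strength I = 0.0424 * 1^2 * 1000 = 42.4 mol/m^3
kappa^-1 = sqrt(60 * 8.854e-12 * 1.381e-23 * 303 / (2 * 6.022e23 * (1.602e-19)^2 * 42.4))
kappa^-1 = 1.302 nm

1.302


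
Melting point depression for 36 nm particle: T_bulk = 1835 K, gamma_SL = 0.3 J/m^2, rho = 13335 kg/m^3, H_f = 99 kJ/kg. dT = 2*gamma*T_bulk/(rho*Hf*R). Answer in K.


Radius R = 36/2 = 18 nm = 1.8e-08 m
Convert H_f = 99 kJ/kg = 99000 J/kg
dT = 2 * gamma_SL * T_bulk / (rho * H_f * R)
dT = 2 * 0.3 * 1835 / (13335 * 99000 * 1.8e-08)
dT = 46.3 K

46.3


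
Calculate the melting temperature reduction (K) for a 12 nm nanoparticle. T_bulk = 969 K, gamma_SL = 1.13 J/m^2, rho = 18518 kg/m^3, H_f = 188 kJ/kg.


Radius R = 12/2 = 6 nm = 6e-09 m
Convert H_f = 188 kJ/kg = 188000 J/kg
dT = 2 * gamma_SL * T_bulk / (rho * H_f * R)
dT = 2 * 1.13 * 969 / (18518 * 188000 * 6e-09)
dT = 104.8 K

104.8


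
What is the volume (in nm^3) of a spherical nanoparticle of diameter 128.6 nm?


Radius r = 128.6/2 = 64.3 nm
Volume V = (4/3) * pi * r^3
V = (4/3) * pi * (64.3)^3
V = 1113580.27 nm^3

1113580.27


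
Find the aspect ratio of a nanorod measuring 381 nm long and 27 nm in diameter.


Aspect ratio AR = length / diameter
AR = 381 / 27
AR = 14.11

14.11


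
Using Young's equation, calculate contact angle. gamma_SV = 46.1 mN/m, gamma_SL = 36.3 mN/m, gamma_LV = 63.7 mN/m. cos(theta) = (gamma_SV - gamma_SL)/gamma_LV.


cos(theta) = (gamma_SV - gamma_SL) / gamma_LV
cos(theta) = (46.1 - 36.3) / 63.7
cos(theta) = 0.153846
theta = arccos(0.153846) = 81.15 degrees

81.15


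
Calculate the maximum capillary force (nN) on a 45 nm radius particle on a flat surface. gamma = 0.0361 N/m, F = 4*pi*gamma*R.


Convert radius: R = 45 nm = 4.5e-08 m
F = 4 * pi * gamma * R
F = 4 * pi * 0.0361 * 4.5e-08
F = 2.04141e-08 N = 20.4141 nN

20.4141


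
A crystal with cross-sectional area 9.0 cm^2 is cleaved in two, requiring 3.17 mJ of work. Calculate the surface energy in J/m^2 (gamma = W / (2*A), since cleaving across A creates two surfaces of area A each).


Convert: A = 9.0 cm^2 = 0.0009 m^2, W = 3.17 mJ = 0.00317 J
Cleaving exposes two faces of area A, so total new surface = 2*A and gamma = W / (2*A)
gamma = 0.00317 / (2 * 0.0009)
gamma = 1.761 J/m^2

1.761


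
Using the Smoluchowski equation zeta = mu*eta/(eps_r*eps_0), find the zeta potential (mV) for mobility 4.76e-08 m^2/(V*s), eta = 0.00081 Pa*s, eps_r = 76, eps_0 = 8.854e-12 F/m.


Smoluchowski equation: zeta = mu * eta / (eps_r * eps_0)
zeta = 4.76e-08 * 0.00081 / (76 * 8.854e-12)
zeta = 0.057298 V = 57.3 mV

57.3


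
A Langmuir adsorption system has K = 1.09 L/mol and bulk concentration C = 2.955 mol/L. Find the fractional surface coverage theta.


Langmuir isotherm: theta = K*C / (1 + K*C)
K*C = 1.09 * 2.955 = 3.22095
theta = 3.22095 / (1 + 3.22095) = 3.22095 / 4.22095
theta = 0.7631

0.7631


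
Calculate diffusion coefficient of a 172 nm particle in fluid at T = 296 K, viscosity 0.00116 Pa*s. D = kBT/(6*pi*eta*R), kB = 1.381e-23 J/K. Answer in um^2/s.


Radius R = 172/2 = 86 nm = 8.6e-08 m
D = kB*T / (6*pi*eta*R)
D = 1.381e-23 * 296 / (6 * pi * 0.00116 * 8.6e-08)
D = 2.17384e-12 m^2/s = 2.174 um^2/s

2.174


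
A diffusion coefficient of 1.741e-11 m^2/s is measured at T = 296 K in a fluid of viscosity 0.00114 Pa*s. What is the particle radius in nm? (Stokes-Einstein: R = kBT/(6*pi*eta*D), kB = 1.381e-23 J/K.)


Stokes-Einstein: R = kB*T / (6*pi*eta*D)
R = 1.381e-23 * 296 / (6 * pi * 0.00114 * 1.741e-11)
R = 1.09265e-08 m = 10.93 nm

10.93


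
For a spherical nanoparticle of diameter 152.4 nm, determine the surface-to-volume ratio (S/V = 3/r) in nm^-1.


Radius r = 152.4/2 = 76.2 nm
S/V = 3 / r = 3 / 76.2
S/V = 0.0394 nm^-1

0.0394


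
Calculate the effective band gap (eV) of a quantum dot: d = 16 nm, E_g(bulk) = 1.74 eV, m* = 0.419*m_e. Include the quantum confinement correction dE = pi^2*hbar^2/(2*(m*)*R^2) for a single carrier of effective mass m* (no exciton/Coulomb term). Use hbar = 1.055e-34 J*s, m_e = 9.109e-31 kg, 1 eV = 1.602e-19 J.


Radius R = 16/2 nm = 8e-09 m
Confinement energy dE = pi^2 * hbar^2 / (2 * m_eff * m_e * R^2)
dE = pi^2 * (1.055e-34)^2 / (2 * 0.419 * 9.109e-31 * (8e-09)^2) J, divided by 1.602e-19 J/eV
dE = 0.014 eV
Total band gap = E_g(bulk) + dE = 1.74 + 0.014 = 1.754 eV

1.754


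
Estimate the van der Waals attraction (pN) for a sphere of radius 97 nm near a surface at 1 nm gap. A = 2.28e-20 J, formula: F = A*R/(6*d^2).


Convert to SI: R = 97 nm = 9.7e-08 m, d = 1 nm = 1e-09 m
F = A * R / (6 * d^2)
F = 2.28e-20 * 9.7e-08 / (6 * (1e-09)^2)
F = 3.686e-10 N = 368.6 pN

368.6


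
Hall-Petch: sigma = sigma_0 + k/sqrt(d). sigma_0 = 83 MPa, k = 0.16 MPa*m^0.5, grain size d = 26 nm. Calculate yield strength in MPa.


d = 26 nm = 2.6e-08 m
sqrt(d) = 0.0001612452
Hall-Petch contribution = k / sqrt(d) = 0.16 / 0.0001612452 = 992.3 MPa
sigma = sigma_0 + k/sqrt(d) = 83 + 992.3 = 1075.3 MPa

1075.3


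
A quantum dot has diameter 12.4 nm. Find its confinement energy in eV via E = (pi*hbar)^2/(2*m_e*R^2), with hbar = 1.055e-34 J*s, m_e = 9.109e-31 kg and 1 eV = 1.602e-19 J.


Radius R = 12.4/2 = 6.2 nm = 6.2e-09 m
E = (pi * 1.055e-34)^2 / (2 * 9.109e-31 * (6.2e-09)^2)
E(J) = 1.56863e-21
E = E(J) / 1.602e-19 = 0.0098 eV

0.0098


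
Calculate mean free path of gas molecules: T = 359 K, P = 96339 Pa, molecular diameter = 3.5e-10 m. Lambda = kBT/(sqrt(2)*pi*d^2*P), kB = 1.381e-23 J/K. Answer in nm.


Mean free path: lambda = kB*T / (sqrt(2) * pi * d^2 * P)
lambda = 1.381e-23 * 359 / (sqrt(2) * pi * (3.5e-10)^2 * 96339)
lambda = 9.45551e-08 m
lambda = 94.56 nm

94.56


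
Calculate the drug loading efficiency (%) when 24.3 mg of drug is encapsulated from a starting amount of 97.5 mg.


Drug loading efficiency = (drug loaded / drug initial) * 100
DLE = 24.3 / 97.5 * 100
DLE = 0.2492 * 100
DLE = 24.92%

24.92


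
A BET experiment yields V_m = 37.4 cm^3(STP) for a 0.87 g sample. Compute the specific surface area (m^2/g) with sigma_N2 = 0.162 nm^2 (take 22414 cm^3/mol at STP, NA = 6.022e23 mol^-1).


Number of moles in monolayer = V_m / 22414 = 37.4 / 22414 = 0.0016686
Number of molecules = moles * NA = 0.0016686 * 6.022e23
SA = molecules * sigma / mass
SA = (37.4 / 22414) * 6.022e23 * 0.162e-18 / 0.87
SA = 187.1 m^2/g

187.1


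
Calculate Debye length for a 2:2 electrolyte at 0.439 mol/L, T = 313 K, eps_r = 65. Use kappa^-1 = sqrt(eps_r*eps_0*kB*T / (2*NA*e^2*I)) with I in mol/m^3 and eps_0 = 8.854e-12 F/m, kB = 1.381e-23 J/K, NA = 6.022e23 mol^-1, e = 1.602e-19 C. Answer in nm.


Ionic strength I = 0.439 * 2^2 * 1000 = 1756 mol/m^3
kappa^-1 = sqrt(65 * 8.854e-12 * 1.381e-23 * 313 / (2 * 6.022e23 * (1.602e-19)^2 * 1756))
kappa^-1 = 0.214 nm

0.214


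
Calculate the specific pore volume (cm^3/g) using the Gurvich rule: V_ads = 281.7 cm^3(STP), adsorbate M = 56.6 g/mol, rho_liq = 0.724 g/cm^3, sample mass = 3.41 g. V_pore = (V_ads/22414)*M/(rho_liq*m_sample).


Moles adsorbed n = V_ads / 22414 = 281.7 / 22414 = 1.256804e-02 mol
Liquid volume V_liq = n * M / rho_liq = 1.256804e-02 * 56.6 / 0.724 = 0.98253 cm^3
Specific pore volume V_pore = V_liq / m_sample = 0.98253 / 3.41
V_pore = 0.2881 cm^3/g

0.2881


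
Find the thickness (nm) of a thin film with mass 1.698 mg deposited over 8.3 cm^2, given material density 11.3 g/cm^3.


Convert: m = 1.698 mg = 1.6980e-06 kg, A = 8.3 cm^2 = 8.3000e-04 m^2, rho = 11.3 g/cm^3 = 11300 kg/m^3
t = m / (A * rho)
t = 1.6980e-06 / (8.3000e-04 * 11300)
t = 1.8104e-07 m = 181.0 nm

181.0


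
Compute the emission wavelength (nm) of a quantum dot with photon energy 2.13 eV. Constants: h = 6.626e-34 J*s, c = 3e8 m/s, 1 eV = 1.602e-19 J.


Convert energy: E = 2.13 eV = 2.13 * 1.602e-19 = 3.41226e-19 J
lambda = h*c / E = 6.626e-34 * 3e8 / 3.41226e-19
lambda = 5.82546e-07 m = 582.5 nm

582.5


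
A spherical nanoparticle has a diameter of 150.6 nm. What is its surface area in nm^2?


Radius r = 150.6/2 = 75.3 nm
Surface area SA = 4 * pi * r^2
SA = 4 * pi * (75.3)^2
SA = 71252.45 nm^2

71252.45


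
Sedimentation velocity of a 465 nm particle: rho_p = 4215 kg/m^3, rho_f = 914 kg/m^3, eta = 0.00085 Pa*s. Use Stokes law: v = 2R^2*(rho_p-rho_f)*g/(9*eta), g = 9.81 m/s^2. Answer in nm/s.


Radius R = 465/2 nm = 2.325e-07 m
Density difference = 4215 - 914 = 3301 kg/m^3
v = 2 * R^2 * (rho_p - rho_f) * g / (9 * eta)
v = 2 * (2.325e-07)^2 * 3301 * 9.81 / (9 * 0.00085)
v = 4.57645e-07 m/s = 457.6453 nm/s

457.6453


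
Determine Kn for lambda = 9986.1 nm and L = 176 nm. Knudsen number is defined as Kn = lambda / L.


Knudsen number Kn = lambda / L
Kn = 9986.1 / 176
Kn = 56.7392

56.7392


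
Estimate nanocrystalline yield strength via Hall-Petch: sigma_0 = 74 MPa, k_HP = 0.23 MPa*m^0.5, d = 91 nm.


d = 91 nm = 9.1e-08 m
sqrt(d) = 0.0003016621
Hall-Petch contribution = k / sqrt(d) = 0.23 / 0.0003016621 = 762.4 MPa
sigma = sigma_0 + k/sqrt(d) = 74 + 762.4 = 836.4 MPa

836.4


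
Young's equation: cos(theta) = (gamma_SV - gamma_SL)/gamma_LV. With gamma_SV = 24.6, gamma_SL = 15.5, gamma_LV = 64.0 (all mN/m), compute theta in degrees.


cos(theta) = (gamma_SV - gamma_SL) / gamma_LV
cos(theta) = (24.6 - 15.5) / 64.0
cos(theta) = 0.142188
theta = arccos(0.142188) = 81.83 degrees

81.83


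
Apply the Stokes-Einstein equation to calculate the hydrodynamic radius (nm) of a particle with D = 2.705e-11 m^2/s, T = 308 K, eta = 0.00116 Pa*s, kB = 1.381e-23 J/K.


Stokes-Einstein: R = kB*T / (6*pi*eta*D)
R = 1.381e-23 * 308 / (6 * pi * 0.00116 * 2.705e-11)
R = 7.19148e-09 m = 7.19 nm

7.19


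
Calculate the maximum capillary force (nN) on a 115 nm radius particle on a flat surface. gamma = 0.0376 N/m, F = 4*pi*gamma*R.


Convert radius: R = 115 nm = 1.15e-07 m
F = 4 * pi * gamma * R
F = 4 * pi * 0.0376 * 1.15e-07
F = 5.4337e-08 N = 54.337 nN

54.337


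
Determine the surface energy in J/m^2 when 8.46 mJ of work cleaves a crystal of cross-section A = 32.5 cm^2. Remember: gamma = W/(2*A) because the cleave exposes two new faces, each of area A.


Convert: A = 32.5 cm^2 = 0.00325 m^2, W = 8.46 mJ = 0.00846 J
Cleaving exposes two faces of area A, so total new surface = 2*A and gamma = W / (2*A)
gamma = 0.00846 / (2 * 0.00325)
gamma = 1.302 J/m^2

1.302


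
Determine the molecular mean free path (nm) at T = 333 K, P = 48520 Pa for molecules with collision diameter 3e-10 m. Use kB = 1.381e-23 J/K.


Mean free path: lambda = kB*T / (sqrt(2) * pi * d^2 * P)
lambda = 1.381e-23 * 333 / (sqrt(2) * pi * (3e-10)^2 * 48520)
lambda = 2.37034e-07 m
lambda = 237.03 nm

237.03


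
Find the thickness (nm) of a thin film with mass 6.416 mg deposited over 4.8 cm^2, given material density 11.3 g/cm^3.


Convert: m = 6.416 mg = 6.4160e-06 kg, A = 4.8 cm^2 = 4.8000e-04 m^2, rho = 11.3 g/cm^3 = 11300 kg/m^3
t = m / (A * rho)
t = 6.4160e-06 / (4.8000e-04 * 11300)
t = 1.1829e-06 m = 1182.9 nm

1182.9


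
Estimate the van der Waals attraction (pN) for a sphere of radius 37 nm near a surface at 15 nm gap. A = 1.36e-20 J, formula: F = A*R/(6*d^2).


Convert to SI: R = 37 nm = 3.7e-08 m, d = 15 nm = 1.5e-08 m
F = A * R / (6 * d^2)
F = 1.36e-20 * 3.7e-08 / (6 * (1.5e-08)^2)
F = 3.72741e-13 N = 0.373 pN

0.373


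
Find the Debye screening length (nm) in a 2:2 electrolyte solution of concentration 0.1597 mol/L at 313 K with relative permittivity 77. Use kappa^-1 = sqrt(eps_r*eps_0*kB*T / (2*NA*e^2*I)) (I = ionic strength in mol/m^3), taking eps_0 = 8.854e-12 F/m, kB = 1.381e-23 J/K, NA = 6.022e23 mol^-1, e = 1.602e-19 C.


Ionic strength I = 0.1597 * 2^2 * 1000 = 638.8 mol/m^3
kappa^-1 = sqrt(77 * 8.854e-12 * 1.381e-23 * 313 / (2 * 6.022e23 * (1.602e-19)^2 * 638.8))
kappa^-1 = 0.386 nm

0.386


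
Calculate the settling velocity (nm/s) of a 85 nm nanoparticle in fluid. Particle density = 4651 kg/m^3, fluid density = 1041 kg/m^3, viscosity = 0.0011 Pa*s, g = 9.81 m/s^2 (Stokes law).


Radius R = 85/2 nm = 4.25e-08 m
Density difference = 4651 - 1041 = 3610 kg/m^3
v = 2 * R^2 * (rho_p - rho_f) * g / (9 * eta)
v = 2 * (4.25e-08)^2 * 3610 * 9.81 / (9 * 0.0011)
v = 1.29226e-08 m/s = 12.9226 nm/s

12.9226


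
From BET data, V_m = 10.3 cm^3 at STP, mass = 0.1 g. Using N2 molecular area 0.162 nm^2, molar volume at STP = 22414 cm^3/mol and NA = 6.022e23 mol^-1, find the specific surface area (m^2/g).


Number of moles in monolayer = V_m / 22414 = 10.3 / 22414 = 0.00045953
Number of molecules = moles * NA = 0.00045953 * 6.022e23
SA = molecules * sigma / mass
SA = (10.3 / 22414) * 6.022e23 * 0.162e-18 / 0.1
SA = 448.3 m^2/g

448.3


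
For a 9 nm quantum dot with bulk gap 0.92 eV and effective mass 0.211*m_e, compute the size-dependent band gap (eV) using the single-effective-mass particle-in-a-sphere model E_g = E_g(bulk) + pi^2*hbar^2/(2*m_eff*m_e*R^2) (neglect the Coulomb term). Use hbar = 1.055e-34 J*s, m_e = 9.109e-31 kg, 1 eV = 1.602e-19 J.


Radius R = 9/2 nm = 4.5e-09 m
Confinement energy dE = pi^2 * hbar^2 / (2 * m_eff * m_e * R^2)
dE = pi^2 * (1.055e-34)^2 / (2 * 0.211 * 9.109e-31 * (4.5e-09)^2) J, divided by 1.602e-19 J/eV
dE = 0.0881 eV
Total band gap = E_g(bulk) + dE = 0.92 + 0.0881 = 1.0081 eV

1.0081


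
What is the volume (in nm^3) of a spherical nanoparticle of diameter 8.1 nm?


Radius r = 8.1/2 = 4.05 nm
Volume V = (4/3) * pi * r^3
V = (4/3) * pi * (4.05)^3
V = 278.26 nm^3

278.26


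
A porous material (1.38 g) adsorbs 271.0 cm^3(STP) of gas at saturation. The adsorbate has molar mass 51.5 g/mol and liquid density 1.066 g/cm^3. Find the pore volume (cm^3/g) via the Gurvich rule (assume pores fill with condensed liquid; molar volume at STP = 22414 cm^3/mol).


Moles adsorbed n = V_ads / 22414 = 271.0 / 22414 = 1.209066e-02 mol
Liquid volume V_liq = n * M / rho_liq = 1.209066e-02 * 51.5 / 1.066 = 0.58412 cm^3
Specific pore volume V_pore = V_liq / m_sample = 0.58412 / 1.38
V_pore = 0.4233 cm^3/g

0.4233


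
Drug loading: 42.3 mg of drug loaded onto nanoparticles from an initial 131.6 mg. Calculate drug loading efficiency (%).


Drug loading efficiency = (drug loaded / drug initial) * 100
DLE = 42.3 / 131.6 * 100
DLE = 0.3214 * 100
DLE = 32.14%

32.14


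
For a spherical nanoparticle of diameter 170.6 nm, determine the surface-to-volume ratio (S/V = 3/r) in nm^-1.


Radius r = 170.6/2 = 85.3 nm
S/V = 3 / r = 3 / 85.3
S/V = 0.0352 nm^-1

0.0352


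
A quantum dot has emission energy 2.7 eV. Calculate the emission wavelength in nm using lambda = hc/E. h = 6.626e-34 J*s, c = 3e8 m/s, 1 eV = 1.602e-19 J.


Convert energy: E = 2.7 eV = 2.7 * 1.602e-19 = 4.3254e-19 J
lambda = h*c / E = 6.626e-34 * 3e8 / 4.3254e-19
lambda = 4.59564e-07 m = 459.6 nm

459.6


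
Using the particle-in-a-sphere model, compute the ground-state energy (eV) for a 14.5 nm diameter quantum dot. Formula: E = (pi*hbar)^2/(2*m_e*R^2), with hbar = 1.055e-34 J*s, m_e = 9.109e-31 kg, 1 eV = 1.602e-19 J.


Radius R = 14.5/2 = 7.25 nm = 7.25e-09 m
E = (pi * 1.055e-34)^2 / (2 * 9.109e-31 * (7.25e-09)^2)
E(J) = 1.14717e-21
E = E(J) / 1.602e-19 = 0.0072 eV

0.0072


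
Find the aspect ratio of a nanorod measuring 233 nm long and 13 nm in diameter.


Aspect ratio AR = length / diameter
AR = 233 / 13
AR = 17.92

17.92


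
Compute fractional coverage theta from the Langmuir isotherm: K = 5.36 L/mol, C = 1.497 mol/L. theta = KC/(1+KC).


Langmuir isotherm: theta = K*C / (1 + K*C)
K*C = 5.36 * 1.497 = 8.02392
theta = 8.02392 / (1 + 8.02392) = 8.02392 / 9.02392
theta = 0.8892

0.8892


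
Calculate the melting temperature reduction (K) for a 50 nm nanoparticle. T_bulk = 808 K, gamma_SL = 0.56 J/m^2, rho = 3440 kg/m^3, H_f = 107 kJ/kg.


Radius R = 50/2 = 25 nm = 2.5e-08 m
Convert H_f = 107 kJ/kg = 107000 J/kg
dT = 2 * gamma_SL * T_bulk / (rho * H_f * R)
dT = 2 * 0.56 * 808 / (3440 * 107000 * 2.5e-08)
dT = 98.3 K

98.3


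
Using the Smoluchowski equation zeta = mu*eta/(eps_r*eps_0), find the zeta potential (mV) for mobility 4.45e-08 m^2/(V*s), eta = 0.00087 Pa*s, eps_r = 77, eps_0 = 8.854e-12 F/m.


Smoluchowski equation: zeta = mu * eta / (eps_r * eps_0)
zeta = 4.45e-08 * 0.00087 / (77 * 8.854e-12)
zeta = 0.056787 V = 56.79 mV

56.79


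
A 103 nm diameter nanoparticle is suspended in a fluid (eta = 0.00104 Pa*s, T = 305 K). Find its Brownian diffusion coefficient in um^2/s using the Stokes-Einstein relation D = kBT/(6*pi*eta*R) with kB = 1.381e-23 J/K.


Radius R = 103/2 = 51.5 nm = 5.15e-08 m
D = kB*T / (6*pi*eta*R)
D = 1.381e-23 * 305 / (6 * pi * 0.00104 * 5.15e-08)
D = 4.17207e-12 m^2/s = 4.172 um^2/s

4.172


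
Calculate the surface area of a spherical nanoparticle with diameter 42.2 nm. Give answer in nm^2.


Radius r = 42.2/2 = 21.1 nm
Surface area SA = 4 * pi * r^2
SA = 4 * pi * (21.1)^2
SA = 5594.67 nm^2

5594.67


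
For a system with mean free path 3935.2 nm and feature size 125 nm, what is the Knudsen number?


Knudsen number Kn = lambda / L
Kn = 3935.2 / 125
Kn = 31.4816

31.4816


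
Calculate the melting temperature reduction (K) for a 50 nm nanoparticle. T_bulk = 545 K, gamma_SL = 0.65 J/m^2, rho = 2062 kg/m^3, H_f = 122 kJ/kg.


Radius R = 50/2 = 25 nm = 2.5e-08 m
Convert H_f = 122 kJ/kg = 122000 J/kg
dT = 2 * gamma_SL * T_bulk / (rho * H_f * R)
dT = 2 * 0.65 * 545 / (2062 * 122000 * 2.5e-08)
dT = 112.7 K

112.7


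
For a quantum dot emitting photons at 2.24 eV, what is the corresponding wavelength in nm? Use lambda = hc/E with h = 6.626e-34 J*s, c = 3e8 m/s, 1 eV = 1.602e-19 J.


Convert energy: E = 2.24 eV = 2.24 * 1.602e-19 = 3.58848e-19 J
lambda = h*c / E = 6.626e-34 * 3e8 / 3.58848e-19
lambda = 5.53939e-07 m = 553.9 nm

553.9


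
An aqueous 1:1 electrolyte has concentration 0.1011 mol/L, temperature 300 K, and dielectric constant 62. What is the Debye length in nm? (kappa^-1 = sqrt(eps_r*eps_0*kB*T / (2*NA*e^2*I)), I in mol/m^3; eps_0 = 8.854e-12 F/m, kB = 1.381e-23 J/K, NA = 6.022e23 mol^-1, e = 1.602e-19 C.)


Ionic strength I = 0.1011 * 1^2 * 1000 = 101.1 mol/m^3
kappa^-1 = sqrt(62 * 8.854e-12 * 1.381e-23 * 300 / (2 * 6.022e23 * (1.602e-19)^2 * 101.1))
kappa^-1 = 0.853 nm

0.853


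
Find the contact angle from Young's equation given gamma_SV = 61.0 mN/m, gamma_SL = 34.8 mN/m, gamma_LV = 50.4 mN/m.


cos(theta) = (gamma_SV - gamma_SL) / gamma_LV
cos(theta) = (61.0 - 34.8) / 50.4
cos(theta) = 0.519841
theta = arccos(0.519841) = 58.68 degrees

58.68


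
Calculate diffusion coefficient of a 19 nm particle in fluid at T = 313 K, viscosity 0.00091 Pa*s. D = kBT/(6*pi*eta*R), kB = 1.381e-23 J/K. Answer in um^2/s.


Radius R = 19/2 = 9.5 nm = 9.5e-09 m
D = kB*T / (6*pi*eta*R)
D = 1.381e-23 * 313 / (6 * pi * 0.00091 * 9.5e-09)
D = 2.6526e-11 m^2/s = 26.526 um^2/s

26.526


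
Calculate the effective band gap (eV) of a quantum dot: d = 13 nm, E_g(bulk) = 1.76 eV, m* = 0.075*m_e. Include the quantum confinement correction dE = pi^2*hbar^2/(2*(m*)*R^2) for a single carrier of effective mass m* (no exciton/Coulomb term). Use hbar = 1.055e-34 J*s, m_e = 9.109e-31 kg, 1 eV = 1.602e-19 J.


Radius R = 13/2 nm = 6.5e-09 m
Confinement energy dE = pi^2 * hbar^2 / (2 * m_eff * m_e * R^2)
dE = pi^2 * (1.055e-34)^2 / (2 * 0.075 * 9.109e-31 * (6.5e-09)^2) J, divided by 1.602e-19 J/eV
dE = 0.1188 eV
Total band gap = E_g(bulk) + dE = 1.76 + 0.1188 = 1.8788 eV

1.8788


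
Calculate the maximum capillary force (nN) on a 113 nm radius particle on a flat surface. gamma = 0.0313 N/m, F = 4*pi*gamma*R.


Convert radius: R = 113 nm = 1.13e-07 m
F = 4 * pi * gamma * R
F = 4 * pi * 0.0313 * 1.13e-07
F = 4.4446e-08 N = 44.446 nN

44.446


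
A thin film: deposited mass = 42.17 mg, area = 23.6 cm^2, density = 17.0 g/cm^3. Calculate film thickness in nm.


Convert: m = 42.17 mg = 4.2170e-05 kg, A = 23.6 cm^2 = 2.3600e-03 m^2, rho = 17.0 g/cm^3 = 17000 kg/m^3
t = m / (A * rho)
t = 4.2170e-05 / (2.3600e-03 * 17000)
t = 1.0511e-06 m = 1051.1 nm

1051.1


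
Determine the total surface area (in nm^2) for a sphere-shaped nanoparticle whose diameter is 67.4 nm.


Radius r = 67.4/2 = 33.7 nm
Surface area SA = 4 * pi * r^2
SA = 4 * pi * (33.7)^2
SA = 14271.5 nm^2

14271.5


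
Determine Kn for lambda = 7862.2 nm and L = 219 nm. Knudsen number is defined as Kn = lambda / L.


Knudsen number Kn = lambda / L
Kn = 7862.2 / 219
Kn = 35.9005

35.9005


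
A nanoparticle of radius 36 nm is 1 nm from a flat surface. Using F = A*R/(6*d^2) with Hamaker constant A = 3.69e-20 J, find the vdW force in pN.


Convert to SI: R = 36 nm = 3.6e-08 m, d = 1 nm = 1e-09 m
F = A * R / (6 * d^2)
F = 3.69e-20 * 3.6e-08 / (6 * (1e-09)^2)
F = 2.214e-10 N = 221.4 pN

221.4


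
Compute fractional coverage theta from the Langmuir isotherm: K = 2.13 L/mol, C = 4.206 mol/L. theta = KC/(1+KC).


Langmuir isotherm: theta = K*C / (1 + K*C)
K*C = 2.13 * 4.206 = 8.95878
theta = 8.95878 / (1 + 8.95878) = 8.95878 / 9.95878
theta = 0.8996

0.8996


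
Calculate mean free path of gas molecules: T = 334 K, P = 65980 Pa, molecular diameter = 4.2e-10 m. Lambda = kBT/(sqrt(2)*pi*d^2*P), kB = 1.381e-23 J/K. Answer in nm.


Mean free path: lambda = kB*T / (sqrt(2) * pi * d^2 * P)
lambda = 1.381e-23 * 334 / (sqrt(2) * pi * (4.2e-10)^2 * 65980)
lambda = 8.91999e-08 m
lambda = 89.2 nm

89.2


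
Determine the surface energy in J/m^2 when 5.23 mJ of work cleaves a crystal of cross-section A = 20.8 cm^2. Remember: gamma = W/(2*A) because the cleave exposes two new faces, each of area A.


Convert: A = 20.8 cm^2 = 0.00208 m^2, W = 5.23 mJ = 0.00523 J
Cleaving exposes two faces of area A, so total new surface = 2*A and gamma = W / (2*A)
gamma = 0.00523 / (2 * 0.00208)
gamma = 1.257 J/m^2

1.257


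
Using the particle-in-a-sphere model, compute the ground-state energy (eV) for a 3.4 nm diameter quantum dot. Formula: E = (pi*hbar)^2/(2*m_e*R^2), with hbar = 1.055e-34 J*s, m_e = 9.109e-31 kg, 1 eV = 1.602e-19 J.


Radius R = 3.4/2 = 1.7 nm = 1.7e-09 m
E = (pi * 1.055e-34)^2 / (2 * 9.109e-31 * (1.7e-09)^2)
E(J) = 2.08644e-20
E = E(J) / 1.602e-19 = 0.1302 eV

0.1302
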